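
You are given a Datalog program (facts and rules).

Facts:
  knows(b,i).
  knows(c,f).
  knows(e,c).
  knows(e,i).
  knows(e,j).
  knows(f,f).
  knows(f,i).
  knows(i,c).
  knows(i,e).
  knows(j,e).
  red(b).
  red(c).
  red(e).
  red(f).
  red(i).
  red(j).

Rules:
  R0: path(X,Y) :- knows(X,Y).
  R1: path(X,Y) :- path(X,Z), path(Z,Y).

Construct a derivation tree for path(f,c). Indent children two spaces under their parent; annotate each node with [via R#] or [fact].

round 1: derive path(b,i) via R0 from knows(b,i)
round 1: derive path(c,f) via R0 from knows(c,f)
round 1: derive path(e,c) via R0 from knows(e,c)
round 1: derive path(e,i) via R0 from knows(e,i)
round 1: derive path(e,j) via R0 from knows(e,j)
round 1: derive path(f,f) via R0 from knows(f,f)
round 1: derive path(f,i) via R0 from knows(f,i)
round 1: derive path(i,c) via R0 from knows(i,c)
round 1: derive path(i,e) via R0 from knows(i,e)
round 1: derive path(j,e) via R0 from knows(j,e)
round 2: derive path(b,c) via R1 from path(b,i), path(i,c)
round 2: derive path(b,e) via R1 from path(b,i), path(i,e)
round 2: derive path(c,i) via R1 from path(c,f), path(f,i)
round 2: derive path(e,e) via R1 from path(e,i), path(i,e)
round 2: derive path(e,f) via R1 from path(e,c), path(c,f)
round 2: derive path(f,c) via R1 from path(f,i), path(i,c)
round 2: derive path(f,e) via R1 from path(f,i), path(i,e)
round 2: derive path(i,f) via R1 from path(i,c), path(c,f)
round 2: derive path(i,i) via R1 from path(i,e), path(e,i)
round 2: derive path(i,j) via R1 from path(i,e), path(e,j)
round 2: derive path(j,c) via R1 from path(j,e), path(e,c)
round 2: derive path(j,i) via R1 from path(j,e), path(e,i)
round 2: derive path(j,j) via R1 from path(j,e), path(e,j)
round 3: derive path(b,f) via R1 from path(b,c), path(c,f)
round 3: derive path(b,j) via R1 from path(b,e), path(e,j)
round 3: derive path(c,c) via R1 from path(c,f), path(f,c)
round 3: derive path(c,e) via R1 from path(c,f), path(f,e)
round 3: derive path(c,j) via R1 from path(c,i), path(i,j)
round 3: derive path(f,j) via R1 from path(f,e), path(e,j)
round 3: derive path(j,f) via R1 from path(j,c), path(c,f)

path(f,c)  [via R1]
  path(f,i)  [via R0]
    knows(f,i)  [fact]
  path(i,c)  [via R0]
    knows(i,c)  [fact]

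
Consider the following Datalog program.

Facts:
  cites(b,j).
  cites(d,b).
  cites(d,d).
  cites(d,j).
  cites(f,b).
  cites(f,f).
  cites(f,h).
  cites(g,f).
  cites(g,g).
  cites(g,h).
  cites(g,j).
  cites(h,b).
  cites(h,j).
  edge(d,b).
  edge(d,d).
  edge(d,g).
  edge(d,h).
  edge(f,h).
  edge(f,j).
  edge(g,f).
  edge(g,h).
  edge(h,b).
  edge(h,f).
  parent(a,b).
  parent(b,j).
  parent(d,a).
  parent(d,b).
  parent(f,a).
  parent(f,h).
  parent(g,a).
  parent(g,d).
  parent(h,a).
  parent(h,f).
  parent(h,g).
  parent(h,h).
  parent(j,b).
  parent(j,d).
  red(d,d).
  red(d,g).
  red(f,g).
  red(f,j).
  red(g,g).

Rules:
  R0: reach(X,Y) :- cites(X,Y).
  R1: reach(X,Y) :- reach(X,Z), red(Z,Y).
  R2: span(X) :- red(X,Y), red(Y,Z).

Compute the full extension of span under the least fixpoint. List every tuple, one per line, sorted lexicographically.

span(d)
span(f)
span(g)

round 1: derive span(d) via R2 from red(d,d), red(d,d)
round 1: derive span(f) via R2 from red(f,g), red(g,g)
round 1: derive span(g) via R2 from red(g,g), red(g,g)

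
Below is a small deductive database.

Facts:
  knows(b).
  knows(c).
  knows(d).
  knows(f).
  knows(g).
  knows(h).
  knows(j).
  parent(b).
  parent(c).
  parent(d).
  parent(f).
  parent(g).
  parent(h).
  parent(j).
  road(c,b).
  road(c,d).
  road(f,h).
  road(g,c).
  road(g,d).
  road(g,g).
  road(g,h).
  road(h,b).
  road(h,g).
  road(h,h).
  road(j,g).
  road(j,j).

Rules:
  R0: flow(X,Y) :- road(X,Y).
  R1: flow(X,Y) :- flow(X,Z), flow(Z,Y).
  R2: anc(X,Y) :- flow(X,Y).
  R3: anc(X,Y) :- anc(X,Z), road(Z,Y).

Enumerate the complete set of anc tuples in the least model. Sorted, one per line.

anc(c,b)
anc(c,d)
anc(f,b)
anc(f,c)
anc(f,d)
anc(f,g)
anc(f,h)
anc(g,b)
anc(g,c)
anc(g,d)
anc(g,g)
anc(g,h)
anc(h,b)
anc(h,c)
anc(h,d)
anc(h,g)
anc(h,h)
anc(j,b)
anc(j,c)
anc(j,d)
anc(j,g)
anc(j,h)
anc(j,j)

round 1: derive flow(c,b) via R0 from road(c,b)
round 1: derive flow(c,d) via R0 from road(c,d)
round 1: derive flow(f,h) via R0 from road(f,h)
round 1: derive flow(g,c) via R0 from road(g,c)
round 1: derive flow(g,d) via R0 from road(g,d)
round 1: derive flow(g,g) via R0 from road(g,g)
round 1: derive flow(g,h) via R0 from road(g,h)
round 1: derive flow(h,b) via R0 from road(h,b)
round 1: derive flow(h,g) via R0 from road(h,g)
round 1: derive flow(h,h) via R0 from road(h,h)
round 1: derive flow(j,g) via R0 from road(j,g)
round 1: derive flow(j,j) via R0 from road(j,j)
round 2: derive flow(f,b) via R1 from flow(f,h), flow(h,b)
round 2: derive flow(f,g) via R1 from flow(f,h), flow(h,g)
round 2: derive flow(g,b) via R1 from flow(g,c), flow(c,b)
round 2: derive flow(h,c) via R1 from flow(h,g), flow(g,c)
round 2: derive flow(h,d) via R1 from flow(h,g), flow(g,d)
round 2: derive flow(j,c) via R1 from flow(j,g), flow(g,c)
round 2: derive flow(j,d) via R1 from flow(j,g), flow(g,d)
round 2: derive flow(j,h) via R1 from flow(j,g), flow(g,h)
round 2: derive anc(c,b) via R2 from flow(c,b)
round 2: derive anc(c,d) via R2 from flow(c,d)
round 2: derive anc(f,h) via R2 from flow(f,h)
round 2: derive anc(g,c) via R2 from flow(g,c)
round 2: derive anc(g,d) via R2 from flow(g,d)
round 2: derive anc(g,g) via R2 from flow(g,g)
round 2: derive anc(g,h) via R2 from flow(g,h)
round 2: derive anc(h,b) via R2 from flow(h,b)
round 2: derive anc(h,g) via R2 from flow(h,g)
round 2: derive anc(h,h) via R2 from flow(h,h)
round 2: derive anc(j,g) via R2 from flow(j,g)
round 2: derive anc(j,j) via R2 from flow(j,j)
round 3: derive flow(f,c) via R1 from flow(f,g), flow(g,c)
round 3: derive flow(f,d) via R1 from flow(f,g), flow(g,d)
round 3: derive flow(j,b) via R1 from flow(j,c), flow(c,b)
round 3: derive anc(f,b) via R2 from flow(f,b)
round 3: derive anc(f,g) via R2 from flow(f,g)
round 3: derive anc(g,b) via R2 from flow(g,b)
round 3: derive anc(h,c) via R2 from flow(h,c)
round 3: derive anc(h,d) via R2 from flow(h,d)
round 3: derive anc(j,c) via R2 from flow(j,c)
round 3: derive anc(j,d) via R2 from flow(j,d)
round 3: derive anc(j,h) via R2 from flow(j,h)
round 4: derive anc(f,c) via R2 from flow(f,c)
round 4: derive anc(f,d) via R2 from flow(f,d)
round 4: derive anc(j,b) via R2 from flow(j,b)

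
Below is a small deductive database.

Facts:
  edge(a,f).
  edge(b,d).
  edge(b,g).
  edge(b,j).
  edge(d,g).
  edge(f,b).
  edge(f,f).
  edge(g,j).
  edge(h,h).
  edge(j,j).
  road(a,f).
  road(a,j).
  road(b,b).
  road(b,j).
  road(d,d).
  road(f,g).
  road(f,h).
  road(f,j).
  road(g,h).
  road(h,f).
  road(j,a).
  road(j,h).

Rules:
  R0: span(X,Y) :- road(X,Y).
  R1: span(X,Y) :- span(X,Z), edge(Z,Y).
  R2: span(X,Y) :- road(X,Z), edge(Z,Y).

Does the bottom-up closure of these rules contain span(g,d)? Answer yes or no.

no

round 1: derive span(a,f) via R0 from road(a,f)
round 1: derive span(a,j) via R0 from road(a,j)
round 1: derive span(b,b) via R0 from road(b,b)
round 1: derive span(b,j) via R0 from road(b,j)
round 1: derive span(d,d) via R0 from road(d,d)
round 1: derive span(f,g) via R0 from road(f,g)
round 1: derive span(f,h) via R0 from road(f,h)
round 1: derive span(f,j) via R0 from road(f,j)
round 1: derive span(g,h) via R0 from road(g,h)
round 1: derive span(h,f) via R0 from road(h,f)
round 1: derive span(j,a) via R0 from road(j,a)
round 1: derive span(j,h) via R0 from road(j,h)
round 1: derive span(a,b) via R2 from road(a,f), edge(f,b)
round 1: derive span(b,d) via R2 from road(b,b), edge(b,d)
round 1: derive span(b,g) via R2 from road(b,b), edge(b,g)
round 1: derive span(d,g) via R2 from road(d,d), edge(d,g)
round 1: derive span(h,b) via R2 from road(h,f), edge(f,b)
round 1: derive span(j,f) via R2 from road(j,a), edge(a,f)
round 2: derive span(a,d) via R1 from span(a,b), edge(b,d)
round 2: derive span(a,g) via R1 from span(a,b), edge(b,g)
round 2: derive span(d,j) via R1 from span(d,g), edge(g,j)
round 2: derive span(h,d) via R1 from span(h,b), edge(b,d)
round 2: derive span(h,g) via R1 from span(h,b), edge(b,g)
round 2: derive span(h,j) via R1 from span(h,b), edge(b,j)
round 2: derive span(j,b) via R1 from span(j,f), edge(f,b)
round 3: derive span(j,d) via R1 from span(j,b), edge(b,d)
round 3: derive span(j,g) via R1 from span(j,b), edge(b,g)
round 3: derive span(j,j) via R1 from span(j,b), edge(b,j)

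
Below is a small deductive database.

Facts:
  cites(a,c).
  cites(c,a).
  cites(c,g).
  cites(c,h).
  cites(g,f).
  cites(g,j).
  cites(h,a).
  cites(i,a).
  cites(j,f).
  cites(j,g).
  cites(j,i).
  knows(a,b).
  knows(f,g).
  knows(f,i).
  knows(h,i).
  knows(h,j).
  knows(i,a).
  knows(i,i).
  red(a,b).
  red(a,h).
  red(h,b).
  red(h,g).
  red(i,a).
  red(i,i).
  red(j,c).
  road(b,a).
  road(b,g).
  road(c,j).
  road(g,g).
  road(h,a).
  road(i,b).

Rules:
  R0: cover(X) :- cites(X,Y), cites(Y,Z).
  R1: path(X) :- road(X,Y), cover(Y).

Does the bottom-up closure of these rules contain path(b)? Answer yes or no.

yes

round 1: derive cover(a) via R0 from cites(a,c), cites(c,a)
round 1: derive cover(c) via R0 from cites(c,a), cites(a,c)
round 1: derive cover(g) via R0 from cites(g,j), cites(j,f)
round 1: derive cover(h) via R0 from cites(h,a), cites(a,c)
round 1: derive cover(i) via R0 from cites(i,a), cites(a,c)
round 1: derive cover(j) via R0 from cites(j,g), cites(g,f)
round 2: derive path(b) via R1 from road(b,a), cover(a)
round 2: derive path(c) via R1 from road(c,j), cover(j)
round 2: derive path(g) via R1 from road(g,g), cover(g)
round 2: derive path(h) via R1 from road(h,a), cover(a)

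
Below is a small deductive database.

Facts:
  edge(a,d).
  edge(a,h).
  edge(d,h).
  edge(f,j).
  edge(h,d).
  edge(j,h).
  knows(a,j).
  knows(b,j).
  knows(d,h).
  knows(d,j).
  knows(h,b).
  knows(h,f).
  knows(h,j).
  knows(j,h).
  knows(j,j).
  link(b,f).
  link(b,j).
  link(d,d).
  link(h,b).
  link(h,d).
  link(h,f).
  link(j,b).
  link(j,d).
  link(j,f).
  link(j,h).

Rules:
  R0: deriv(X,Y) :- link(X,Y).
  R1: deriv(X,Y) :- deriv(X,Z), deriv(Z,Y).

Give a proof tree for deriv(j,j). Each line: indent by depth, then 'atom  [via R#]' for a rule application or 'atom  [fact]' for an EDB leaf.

round 1: derive deriv(b,f) via R0 from link(b,f)
round 1: derive deriv(b,j) via R0 from link(b,j)
round 1: derive deriv(d,d) via R0 from link(d,d)
round 1: derive deriv(h,b) via R0 from link(h,b)
round 1: derive deriv(h,d) via R0 from link(h,d)
round 1: derive deriv(h,f) via R0 from link(h,f)
round 1: derive deriv(j,b) via R0 from link(j,b)
round 1: derive deriv(j,d) via R0 from link(j,d)
round 1: derive deriv(j,f) via R0 from link(j,f)
round 1: derive deriv(j,h) via R0 from link(j,h)
round 2: derive deriv(b,b) via R1 from deriv(b,j), deriv(j,b)
round 2: derive deriv(b,d) via R1 from deriv(b,j), deriv(j,d)
round 2: derive deriv(b,h) via R1 from deriv(b,j), deriv(j,h)
round 2: derive deriv(h,j) via R1 from deriv(h,b), deriv(b,j)
round 2: derive deriv(j,j) via R1 from deriv(j,b), deriv(b,j)
round 3: derive deriv(h,h) via R1 from deriv(h,b), deriv(b,h)

deriv(j,j)  [via R1]
  deriv(j,b)  [via R0]
    link(j,b)  [fact]
  deriv(b,j)  [via R0]
    link(b,j)  [fact]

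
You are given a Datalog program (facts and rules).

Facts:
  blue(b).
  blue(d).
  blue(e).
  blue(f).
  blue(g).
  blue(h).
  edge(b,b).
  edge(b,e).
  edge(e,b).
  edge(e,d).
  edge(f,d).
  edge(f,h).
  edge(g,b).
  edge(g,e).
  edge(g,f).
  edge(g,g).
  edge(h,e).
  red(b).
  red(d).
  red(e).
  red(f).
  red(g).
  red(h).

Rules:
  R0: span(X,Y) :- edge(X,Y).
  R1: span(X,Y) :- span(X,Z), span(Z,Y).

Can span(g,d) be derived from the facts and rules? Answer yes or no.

round 1: derive span(b,b) via R0 from edge(b,b)
round 1: derive span(b,e) via R0 from edge(b,e)
round 1: derive span(e,b) via R0 from edge(e,b)
round 1: derive span(e,d) via R0 from edge(e,d)
round 1: derive span(f,d) via R0 from edge(f,d)
round 1: derive span(f,h) via R0 from edge(f,h)
round 1: derive span(g,b) via R0 from edge(g,b)
round 1: derive span(g,e) via R0 from edge(g,e)
round 1: derive span(g,f) via R0 from edge(g,f)
round 1: derive span(g,g) via R0 from edge(g,g)
round 1: derive span(h,e) via R0 from edge(h,e)
round 2: derive span(b,d) via R1 from span(b,e), span(e,d)
round 2: derive span(e,e) via R1 from span(e,b), span(b,e)
round 2: derive span(f,e) via R1 from span(f,h), span(h,e)
round 2: derive span(g,d) via R1 from span(g,e), span(e,d)
round 2: derive span(g,h) via R1 from span(g,f), span(f,h)
round 2: derive span(h,b) via R1 from span(h,e), span(e,b)
round 2: derive span(h,d) via R1 from span(h,e), span(e,d)
round 3: derive span(f,b) via R1 from span(f,e), span(e,b)

yes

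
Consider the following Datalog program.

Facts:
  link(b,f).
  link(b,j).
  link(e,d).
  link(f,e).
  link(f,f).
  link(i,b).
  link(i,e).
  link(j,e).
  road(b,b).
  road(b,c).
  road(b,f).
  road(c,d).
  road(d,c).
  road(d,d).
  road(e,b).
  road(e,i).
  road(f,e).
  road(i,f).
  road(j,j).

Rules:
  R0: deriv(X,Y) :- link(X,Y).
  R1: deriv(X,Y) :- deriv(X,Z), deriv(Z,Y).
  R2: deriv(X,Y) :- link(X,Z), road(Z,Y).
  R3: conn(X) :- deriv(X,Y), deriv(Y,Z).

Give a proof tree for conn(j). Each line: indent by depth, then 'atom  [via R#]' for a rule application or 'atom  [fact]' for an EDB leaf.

conn(j)  [via R3]
  deriv(j,b)  [via R2]
    link(j,e)  [fact]
    road(e,b)  [fact]
  deriv(b,e)  [via R2]
    link(b,f)  [fact]
    road(f,e)  [fact]

round 1: derive deriv(b,f) via R0 from link(b,f)
round 1: derive deriv(b,j) via R0 from link(b,j)
round 1: derive deriv(e,d) via R0 from link(e,d)
round 1: derive deriv(f,e) via R0 from link(f,e)
round 1: derive deriv(f,f) via R0 from link(f,f)
round 1: derive deriv(i,b) via R0 from link(i,b)
round 1: derive deriv(i,e) via R0 from link(i,e)
round 1: derive deriv(j,e) via R0 from link(j,e)
round 1: derive deriv(b,e) via R2 from link(b,f), road(f,e)
round 1: derive deriv(e,c) via R2 from link(e,d), road(d,c)
round 1: derive deriv(f,b) via R2 from link(f,e), road(e,b)
round 1: derive deriv(f,i) via R2 from link(f,e), road(e,i)
round 1: derive deriv(i,c) via R2 from link(i,b), road(b,c)
round 1: derive deriv(i,f) via R2 from link(i,b), road(b,f)
round 1: derive deriv(i,i) via R2 from link(i,e), road(e,i)
round 1: derive deriv(j,b) via R2 from link(j,e), road(e,b)
round 1: derive deriv(j,i) via R2 from link(j,e), road(e,i)
round 2: derive deriv(b,b) via R1 from deriv(b,f), deriv(f,b)
round 2: derive deriv(b,c) via R1 from deriv(b,e), deriv(e,c)
round 2: derive deriv(b,d) via R1 from deriv(b,e), deriv(e,d)
round 2: derive deriv(b,i) via R1 from deriv(b,f), deriv(f,i)
round 2: derive deriv(f,c) via R1 from deriv(f,e), deriv(e,c)
round 2: derive deriv(f,d) via R1 from deriv(f,e), deriv(e,d)
round 2: derive deriv(f,j) via R1 from deriv(f,b), deriv(b,j)
round 2: derive deriv(i,d) via R1 from deriv(i,e), deriv(e,d)
round 2: derive deriv(i,j) via R1 from deriv(i,b), deriv(b,j)
round 2: derive deriv(j,c) via R1 from deriv(j,e), deriv(e,c)
round 2: derive deriv(j,d) via R1 from deriv(j,e), deriv(e,d)
round 2: derive deriv(j,f) via R1 from deriv(j,b), deriv(b,f)
round 2: derive deriv(j,j) via R1 from deriv(j,b), deriv(b,j)
round 2: derive conn(b) via R3 from deriv(b,e), deriv(e,c)
round 2: derive conn(f) via R3 from deriv(f,b), deriv(b,e)
round 2: derive conn(i) via R3 from deriv(i,b), deriv(b,e)
round 2: derive conn(j) via R3 from deriv(j,b), deriv(b,e)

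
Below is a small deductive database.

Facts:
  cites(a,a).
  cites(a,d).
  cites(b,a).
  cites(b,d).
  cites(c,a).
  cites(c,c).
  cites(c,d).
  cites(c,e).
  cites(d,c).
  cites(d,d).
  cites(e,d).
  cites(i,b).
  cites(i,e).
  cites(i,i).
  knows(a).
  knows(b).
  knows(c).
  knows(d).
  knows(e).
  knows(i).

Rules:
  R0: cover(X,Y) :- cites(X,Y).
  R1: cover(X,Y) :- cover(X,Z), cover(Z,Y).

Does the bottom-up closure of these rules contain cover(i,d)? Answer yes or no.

yes

round 1: derive cover(a,a) via R0 from cites(a,a)
round 1: derive cover(a,d) via R0 from cites(a,d)
round 1: derive cover(b,a) via R0 from cites(b,a)
round 1: derive cover(b,d) via R0 from cites(b,d)
round 1: derive cover(c,a) via R0 from cites(c,a)
round 1: derive cover(c,c) via R0 from cites(c,c)
round 1: derive cover(c,d) via R0 from cites(c,d)
round 1: derive cover(c,e) via R0 from cites(c,e)
round 1: derive cover(d,c) via R0 from cites(d,c)
round 1: derive cover(d,d) via R0 from cites(d,d)
round 1: derive cover(e,d) via R0 from cites(e,d)
round 1: derive cover(i,b) via R0 from cites(i,b)
round 1: derive cover(i,e) via R0 from cites(i,e)
round 1: derive cover(i,i) via R0 from cites(i,i)
round 2: derive cover(a,c) via R1 from cover(a,d), cover(d,c)
round 2: derive cover(b,c) via R1 from cover(b,d), cover(d,c)
round 2: derive cover(d,a) via R1 from cover(d,c), cover(c,a)
round 2: derive cover(d,e) via R1 from cover(d,c), cover(c,e)
round 2: derive cover(e,c) via R1 from cover(e,d), cover(d,c)
round 2: derive cover(i,a) via R1 from cover(i,b), cover(b,a)
round 2: derive cover(i,d) via R1 from cover(i,b), cover(b,d)
round 3: derive cover(a,e) via R1 from cover(a,c), cover(c,e)
round 3: derive cover(b,e) via R1 from cover(b,c), cover(c,e)
round 3: derive cover(e,a) via R1 from cover(e,c), cover(c,a)
round 3: derive cover(e,e) via R1 from cover(e,c), cover(c,e)
round 3: derive cover(i,c) via R1 from cover(i,a), cover(a,c)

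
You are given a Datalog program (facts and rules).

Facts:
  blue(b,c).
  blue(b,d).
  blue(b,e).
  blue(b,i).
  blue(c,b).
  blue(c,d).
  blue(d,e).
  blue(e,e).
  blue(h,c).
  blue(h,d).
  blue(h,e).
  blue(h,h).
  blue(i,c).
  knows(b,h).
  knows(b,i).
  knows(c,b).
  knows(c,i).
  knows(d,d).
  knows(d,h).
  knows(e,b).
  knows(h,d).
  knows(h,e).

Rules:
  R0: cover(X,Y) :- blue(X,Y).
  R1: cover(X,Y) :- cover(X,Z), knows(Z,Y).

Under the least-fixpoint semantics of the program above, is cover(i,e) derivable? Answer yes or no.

round 1: derive cover(b,c) via R0 from blue(b,c)
round 1: derive cover(b,d) via R0 from blue(b,d)
round 1: derive cover(b,e) via R0 from blue(b,e)
round 1: derive cover(b,i) via R0 from blue(b,i)
round 1: derive cover(c,b) via R0 from blue(c,b)
round 1: derive cover(c,d) via R0 from blue(c,d)
round 1: derive cover(d,e) via R0 from blue(d,e)
round 1: derive cover(e,e) via R0 from blue(e,e)
round 1: derive cover(h,c) via R0 from blue(h,c)
round 1: derive cover(h,d) via R0 from blue(h,d)
round 1: derive cover(h,e) via R0 from blue(h,e)
round 1: derive cover(h,h) via R0 from blue(h,h)
round 1: derive cover(i,c) via R0 from blue(i,c)
round 2: derive cover(b,b) via R1 from cover(b,c), knows(c,b)
round 2: derive cover(b,h) via R1 from cover(b,d), knows(d,h)
round 2: derive cover(c,h) via R1 from cover(c,b), knows(b,h)
round 2: derive cover(c,i) via R1 from cover(c,b), knows(b,i)
round 2: derive cover(d,b) via R1 from cover(d,e), knows(e,b)
round 2: derive cover(e,b) via R1 from cover(e,e), knows(e,b)
round 2: derive cover(h,b) via R1 from cover(h,c), knows(c,b)
round 2: derive cover(h,i) via R1 from cover(h,c), knows(c,i)
round 2: derive cover(i,b) via R1 from cover(i,c), knows(c,b)
round 2: derive cover(i,i) via R1 from cover(i,c), knows(c,i)
round 3: derive cover(c,e) via R1 from cover(c,h), knows(h,e)
round 3: derive cover(d,h) via R1 from cover(d,b), knows(b,h)
round 3: derive cover(d,i) via R1 from cover(d,b), knows(b,i)
round 3: derive cover(e,h) via R1 from cover(e,b), knows(b,h)
round 3: derive cover(e,i) via R1 from cover(e,b), knows(b,i)
round 3: derive cover(i,h) via R1 from cover(i,b), knows(b,h)
round 4: derive cover(d,d) via R1 from cover(d,h), knows(h,d)
round 4: derive cover(e,d) via R1 from cover(e,h), knows(h,d)
round 4: derive cover(i,d) via R1 from cover(i,h), knows(h,d)
round 4: derive cover(i,e) via R1 from cover(i,h), knows(h,e)

yes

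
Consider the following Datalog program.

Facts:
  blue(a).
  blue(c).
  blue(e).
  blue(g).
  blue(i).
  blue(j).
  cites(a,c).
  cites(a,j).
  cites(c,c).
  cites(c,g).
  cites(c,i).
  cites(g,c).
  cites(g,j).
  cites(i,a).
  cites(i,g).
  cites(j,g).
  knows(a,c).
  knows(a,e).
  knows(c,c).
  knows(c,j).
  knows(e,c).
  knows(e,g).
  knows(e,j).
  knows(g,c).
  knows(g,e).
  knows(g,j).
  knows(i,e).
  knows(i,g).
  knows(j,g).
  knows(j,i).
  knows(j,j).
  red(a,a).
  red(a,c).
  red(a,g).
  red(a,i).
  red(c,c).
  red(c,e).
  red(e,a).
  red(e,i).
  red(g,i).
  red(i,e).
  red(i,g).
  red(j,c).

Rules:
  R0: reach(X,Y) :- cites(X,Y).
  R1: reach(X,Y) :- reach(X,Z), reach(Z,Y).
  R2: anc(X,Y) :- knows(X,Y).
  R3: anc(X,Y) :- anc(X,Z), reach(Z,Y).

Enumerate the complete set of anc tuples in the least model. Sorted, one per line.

anc(a,a)
anc(a,c)
anc(a,e)
anc(a,g)
anc(a,i)
anc(a,j)
anc(c,a)
anc(c,c)
anc(c,g)
anc(c,i)
anc(c,j)
anc(e,a)
anc(e,c)
anc(e,g)
anc(e,i)
anc(e,j)
anc(g,a)
anc(g,c)
anc(g,e)
anc(g,g)
anc(g,i)
anc(g,j)
anc(i,a)
anc(i,c)
anc(i,e)
anc(i,g)
anc(i,i)
anc(i,j)
anc(j,a)
anc(j,c)
anc(j,g)
anc(j,i)
anc(j,j)

round 1: derive reach(a,c) via R0 from cites(a,c)
round 1: derive reach(a,j) via R0 from cites(a,j)
round 1: derive reach(c,c) via R0 from cites(c,c)
round 1: derive reach(c,g) via R0 from cites(c,g)
round 1: derive reach(c,i) via R0 from cites(c,i)
round 1: derive reach(g,c) via R0 from cites(g,c)
round 1: derive reach(g,j) via R0 from cites(g,j)
round 1: derive reach(i,a) via R0 from cites(i,a)
round 1: derive reach(i,g) via R0 from cites(i,g)
round 1: derive reach(j,g) via R0 from cites(j,g)
round 1: derive anc(a,c) via R2 from knows(a,c)
round 1: derive anc(a,e) via R2 from knows(a,e)
round 1: derive anc(c,c) via R2 from knows(c,c)
round 1: derive anc(c,j) via R2 from knows(c,j)
round 1: derive anc(e,c) via R2 from knows(e,c)
round 1: derive anc(e,g) via R2 from knows(e,g)
round 1: derive anc(e,j) via R2 from knows(e,j)
round 1: derive anc(g,c) via R2 from knows(g,c)
round 1: derive anc(g,e) via R2 from knows(g,e)
round 1: derive anc(g,j) via R2 from knows(g,j)
round 1: derive anc(i,e) via R2 from knows(i,e)
round 1: derive anc(i,g) via R2 from knows(i,g)
round 1: derive anc(j,g) via R2 from knows(j,g)
round 1: derive anc(j,i) via R2 from knows(j,i)
round 1: derive anc(j,j) via R2 from knows(j,j)
round 2: derive reach(a,g) via R1 from reach(a,c), reach(c,g)
round 2: derive reach(a,i) via R1 from reach(a,c), reach(c,i)
round 2: derive reach(c,a) via R1 from reach(c,i), reach(i,a)
round 2: derive reach(c,j) via R1 from reach(c,g), reach(g,j)
round 2: derive reach(g,g) via R1 from reach(g,c), reach(c,g)
round 2: derive reach(g,i) via R1 from reach(g,c), reach(c,i)
round 2: derive reach(i,c) via R1 from reach(i,a), reach(a,c)
round 2: derive reach(i,j) via R1 from reach(i,a), reach(a,j)
round 2: derive reach(j,c) via R1 from reach(j,g), reach(g,c)
round 2: derive reach(j,j) via R1 from reach(j,g), reach(g,j)
round 2: derive anc(a,g) via R3 from anc(a,c), reach(c,g)
round 2: derive anc(a,i) via R3 from anc(a,c), reach(c,i)
round 2: derive anc(c,g) via R3 from anc(c,c), reach(c,g)
round 2: derive anc(c,i) via R3 from anc(c,c), reach(c,i)
round 2: derive anc(e,i) via R3 from anc(e,c), reach(c,i)
round 2: derive anc(g,g) via R3 from anc(g,c), reach(c,g)
round 2: derive anc(g,i) via R3 from anc(g,c), reach(c,i)
round 2: derive anc(i,c) via R3 from anc(i,g), reach(g,c)
round 2: derive anc(i,j) via R3 from anc(i,g), reach(g,j)
round 2: derive anc(j,a) via R3 from anc(j,i), reach(i,a)
round 2: derive anc(j,c) via R3 from anc(j,g), reach(g,c)
round 3: derive reach(a,a) via R1 from reach(a,c), reach(c,a)
round 3: derive reach(g,a) via R1 from reach(g,c), reach(c,a)
round 3: derive reach(i,i) via R1 from reach(i,a), reach(a,i)
round 3: derive reach(j,a) via R1 from reach(j,c), reach(c,a)
round 3: derive reach(j,i) via R1 from reach(j,c), reach(c,i)
round 3: derive anc(a,a) via R3 from anc(a,c), reach(c,a)
round 3: derive anc(a,j) via R3 from anc(a,c), reach(c,j)
round 3: derive anc(c,a) via R3 from anc(c,c), reach(c,a)
round 3: derive anc(e,a) via R3 from anc(e,c), reach(c,a)
round 3: derive anc(g,a) via R3 from anc(g,c), reach(c,a)
round 3: derive anc(i,a) via R3 from anc(i,c), reach(c,a)
round 3: derive anc(i,i) via R3 from anc(i,c), reach(c,i)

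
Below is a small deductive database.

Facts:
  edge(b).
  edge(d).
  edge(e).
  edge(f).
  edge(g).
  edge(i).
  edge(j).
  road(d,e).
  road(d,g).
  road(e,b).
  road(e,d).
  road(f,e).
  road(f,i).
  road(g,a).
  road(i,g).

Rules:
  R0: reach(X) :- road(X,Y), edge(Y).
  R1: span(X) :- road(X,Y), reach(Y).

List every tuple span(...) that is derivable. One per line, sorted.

round 1: derive reach(d) via R0 from road(d,e), edge(e)
round 1: derive reach(e) via R0 from road(e,b), edge(b)
round 1: derive reach(f) via R0 from road(f,e), edge(e)
round 1: derive reach(i) via R0 from road(i,g), edge(g)
round 2: derive span(d) via R1 from road(d,e), reach(e)
round 2: derive span(e) via R1 from road(e,d), reach(d)
round 2: derive span(f) via R1 from road(f,e), reach(e)

span(d)
span(e)
span(f)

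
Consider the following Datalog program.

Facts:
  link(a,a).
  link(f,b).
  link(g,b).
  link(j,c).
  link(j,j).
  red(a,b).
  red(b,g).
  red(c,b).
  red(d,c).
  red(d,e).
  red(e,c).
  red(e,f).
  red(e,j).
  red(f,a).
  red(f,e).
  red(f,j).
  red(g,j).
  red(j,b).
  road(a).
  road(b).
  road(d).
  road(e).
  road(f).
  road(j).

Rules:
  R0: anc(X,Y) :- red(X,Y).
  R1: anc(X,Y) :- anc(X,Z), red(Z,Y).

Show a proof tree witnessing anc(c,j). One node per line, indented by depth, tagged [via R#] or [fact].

round 1: derive anc(a,b) via R0 from red(a,b)
round 1: derive anc(b,g) via R0 from red(b,g)
round 1: derive anc(c,b) via R0 from red(c,b)
round 1: derive anc(d,c) via R0 from red(d,c)
round 1: derive anc(d,e) via R0 from red(d,e)
round 1: derive anc(e,c) via R0 from red(e,c)
round 1: derive anc(e,f) via R0 from red(e,f)
round 1: derive anc(e,j) via R0 from red(e,j)
round 1: derive anc(f,a) via R0 from red(f,a)
round 1: derive anc(f,e) via R0 from red(f,e)
round 1: derive anc(f,j) via R0 from red(f,j)
round 1: derive anc(g,j) via R0 from red(g,j)
round 1: derive anc(j,b) via R0 from red(j,b)
round 2: derive anc(a,g) via R1 from anc(a,b), red(b,g)
round 2: derive anc(b,j) via R1 from anc(b,g), red(g,j)
round 2: derive anc(c,g) via R1 from anc(c,b), red(b,g)
round 2: derive anc(d,b) via R1 from anc(d,c), red(c,b)
round 2: derive anc(d,f) via R1 from anc(d,e), red(e,f)
round 2: derive anc(d,j) via R1 from anc(d,e), red(e,j)
round 2: derive anc(e,a) via R1 from anc(e,f), red(f,a)
round 2: derive anc(e,b) via R1 from anc(e,c), red(c,b)
round 2: derive anc(e,e) via R1 from anc(e,f), red(f,e)
round 2: derive anc(f,b) via R1 from anc(f,a), red(a,b)
round 2: derive anc(f,c) via R1 from anc(f,e), red(e,c)
round 2: derive anc(f,f) via R1 from anc(f,e), red(e,f)
round 2: derive anc(g,b) via R1 from anc(g,j), red(j,b)
round 2: derive anc(j,g) via R1 from anc(j,b), red(b,g)
round 3: derive anc(a,j) via R1 from anc(a,g), red(g,j)
round 3: derive anc(b,b) via R1 from anc(b,j), red(j,b)
round 3: derive anc(c,j) via R1 from anc(c,g), red(g,j)
round 3: derive anc(d,a) via R1 from anc(d,f), red(f,a)
round 3: derive anc(d,g) via R1 from anc(d,b), red(b,g)
round 3: derive anc(e,g) via R1 from anc(e,b), red(b,g)
round 3: derive anc(f,g) via R1 from anc(f,b), red(b,g)
round 3: derive anc(g,g) via R1 from anc(g,b), red(b,g)
round 3: derive anc(j,j) via R1 from anc(j,g), red(g,j)

anc(c,j)  [via R1]
  anc(c,g)  [via R1]
    anc(c,b)  [via R0]
      red(c,b)  [fact]
    red(b,g)  [fact]
  red(g,j)  [fact]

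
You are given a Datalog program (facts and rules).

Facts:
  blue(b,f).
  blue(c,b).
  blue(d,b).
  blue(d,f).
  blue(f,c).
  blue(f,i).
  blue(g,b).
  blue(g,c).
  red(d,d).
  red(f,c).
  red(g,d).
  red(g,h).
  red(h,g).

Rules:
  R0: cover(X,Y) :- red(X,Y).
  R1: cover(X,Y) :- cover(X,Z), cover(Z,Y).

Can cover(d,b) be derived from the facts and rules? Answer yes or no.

no

round 1: derive cover(d,d) via R0 from red(d,d)
round 1: derive cover(f,c) via R0 from red(f,c)
round 1: derive cover(g,d) via R0 from red(g,d)
round 1: derive cover(g,h) via R0 from red(g,h)
round 1: derive cover(h,g) via R0 from red(h,g)
round 2: derive cover(g,g) via R1 from cover(g,h), cover(h,g)
round 2: derive cover(h,d) via R1 from cover(h,g), cover(g,d)
round 2: derive cover(h,h) via R1 from cover(h,g), cover(g,h)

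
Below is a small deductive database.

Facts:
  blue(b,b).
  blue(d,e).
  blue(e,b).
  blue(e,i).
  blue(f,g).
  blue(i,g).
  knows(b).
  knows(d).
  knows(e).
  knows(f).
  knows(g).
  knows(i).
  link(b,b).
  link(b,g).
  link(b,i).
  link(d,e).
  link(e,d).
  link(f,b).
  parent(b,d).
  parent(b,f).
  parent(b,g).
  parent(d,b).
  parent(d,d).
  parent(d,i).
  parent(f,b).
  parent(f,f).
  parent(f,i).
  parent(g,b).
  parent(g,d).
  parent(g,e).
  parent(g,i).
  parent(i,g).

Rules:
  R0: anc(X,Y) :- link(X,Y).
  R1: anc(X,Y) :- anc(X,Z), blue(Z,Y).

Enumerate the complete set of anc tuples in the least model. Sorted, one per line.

round 1: derive anc(b,b) via R0 from link(b,b)
round 1: derive anc(b,g) via R0 from link(b,g)
round 1: derive anc(b,i) via R0 from link(b,i)
round 1: derive anc(d,e) via R0 from link(d,e)
round 1: derive anc(e,d) via R0 from link(e,d)
round 1: derive anc(f,b) via R0 from link(f,b)
round 2: derive anc(d,b) via R1 from anc(d,e), blue(e,b)
round 2: derive anc(d,i) via R1 from anc(d,e), blue(e,i)
round 2: derive anc(e,e) via R1 from anc(e,d), blue(d,e)
round 3: derive anc(d,g) via R1 from anc(d,i), blue(i,g)
round 3: derive anc(e,b) via R1 from anc(e,e), blue(e,b)
round 3: derive anc(e,i) via R1 from anc(e,e), blue(e,i)
round 4: derive anc(e,g) via R1 from anc(e,i), blue(i,g)

anc(b,b)
anc(b,g)
anc(b,i)
anc(d,b)
anc(d,e)
anc(d,g)
anc(d,i)
anc(e,b)
anc(e,d)
anc(e,e)
anc(e,g)
anc(e,i)
anc(f,b)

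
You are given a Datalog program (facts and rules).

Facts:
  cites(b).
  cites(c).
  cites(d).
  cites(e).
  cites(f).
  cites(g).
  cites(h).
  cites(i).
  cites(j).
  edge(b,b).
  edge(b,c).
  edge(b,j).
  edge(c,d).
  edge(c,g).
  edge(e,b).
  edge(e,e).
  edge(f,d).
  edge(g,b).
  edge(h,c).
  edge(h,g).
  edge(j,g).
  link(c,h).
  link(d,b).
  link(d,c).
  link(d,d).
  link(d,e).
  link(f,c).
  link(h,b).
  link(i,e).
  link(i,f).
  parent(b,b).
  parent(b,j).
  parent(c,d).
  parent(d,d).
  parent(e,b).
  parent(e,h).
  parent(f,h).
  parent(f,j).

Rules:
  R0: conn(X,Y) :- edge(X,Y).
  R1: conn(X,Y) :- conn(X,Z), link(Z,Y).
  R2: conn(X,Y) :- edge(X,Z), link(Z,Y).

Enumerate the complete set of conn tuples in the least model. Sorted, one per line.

conn(b,b)
conn(b,c)
conn(b,h)
conn(b,j)
conn(c,b)
conn(c,c)
conn(c,d)
conn(c,e)
conn(c,g)
conn(c,h)
conn(e,b)
conn(e,e)
conn(f,b)
conn(f,c)
conn(f,d)
conn(f,e)
conn(f,h)
conn(g,b)
conn(h,b)
conn(h,c)
conn(h,g)
conn(h,h)
conn(j,g)

round 1: derive conn(b,b) via R0 from edge(b,b)
round 1: derive conn(b,c) via R0 from edge(b,c)
round 1: derive conn(b,j) via R0 from edge(b,j)
round 1: derive conn(c,d) via R0 from edge(c,d)
round 1: derive conn(c,g) via R0 from edge(c,g)
round 1: derive conn(e,b) via R0 from edge(e,b)
round 1: derive conn(e,e) via R0 from edge(e,e)
round 1: derive conn(f,d) via R0 from edge(f,d)
round 1: derive conn(g,b) via R0 from edge(g,b)
round 1: derive conn(h,c) via R0 from edge(h,c)
round 1: derive conn(h,g) via R0 from edge(h,g)
round 1: derive conn(j,g) via R0 from edge(j,g)
round 1: derive conn(b,h) via R2 from edge(b,c), link(c,h)
round 1: derive conn(c,b) via R2 from edge(c,d), link(d,b)
round 1: derive conn(c,c) via R2 from edge(c,d), link(d,c)
round 1: derive conn(c,e) via R2 from edge(c,d), link(d,e)
round 1: derive conn(f,b) via R2 from edge(f,d), link(d,b)
round 1: derive conn(f,c) via R2 from edge(f,d), link(d,c)
round 1: derive conn(f,e) via R2 from edge(f,d), link(d,e)
round 1: derive conn(h,h) via R2 from edge(h,c), link(c,h)
round 2: derive conn(c,h) via R1 from conn(c,c), link(c,h)
round 2: derive conn(f,h) via R1 from conn(f,c), link(c,h)
round 2: derive conn(h,b) via R1 from conn(h,h), link(h,b)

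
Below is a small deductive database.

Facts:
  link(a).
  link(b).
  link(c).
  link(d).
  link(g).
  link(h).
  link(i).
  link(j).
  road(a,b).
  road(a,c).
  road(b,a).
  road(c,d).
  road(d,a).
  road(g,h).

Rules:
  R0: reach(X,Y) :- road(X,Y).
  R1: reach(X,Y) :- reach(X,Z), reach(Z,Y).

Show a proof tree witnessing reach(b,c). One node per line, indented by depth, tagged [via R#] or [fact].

round 1: derive reach(a,b) via R0 from road(a,b)
round 1: derive reach(a,c) via R0 from road(a,c)
round 1: derive reach(b,a) via R0 from road(b,a)
round 1: derive reach(c,d) via R0 from road(c,d)
round 1: derive reach(d,a) via R0 from road(d,a)
round 1: derive reach(g,h) via R0 from road(g,h)
round 2: derive reach(a,a) via R1 from reach(a,b), reach(b,a)
round 2: derive reach(a,d) via R1 from reach(a,c), reach(c,d)
round 2: derive reach(b,b) via R1 from reach(b,a), reach(a,b)
round 2: derive reach(b,c) via R1 from reach(b,a), reach(a,c)
round 2: derive reach(c,a) via R1 from reach(c,d), reach(d,a)
round 2: derive reach(d,b) via R1 from reach(d,a), reach(a,b)
round 2: derive reach(d,c) via R1 from reach(d,a), reach(a,c)
round 3: derive reach(b,d) via R1 from reach(b,a), reach(a,d)
round 3: derive reach(c,b) via R1 from reach(c,a), reach(a,b)
round 3: derive reach(c,c) via R1 from reach(c,a), reach(a,c)
round 3: derive reach(d,d) via R1 from reach(d,a), reach(a,d)

reach(b,c)  [via R1]
  reach(b,a)  [via R0]
    road(b,a)  [fact]
  reach(a,c)  [via R0]
    road(a,c)  [fact]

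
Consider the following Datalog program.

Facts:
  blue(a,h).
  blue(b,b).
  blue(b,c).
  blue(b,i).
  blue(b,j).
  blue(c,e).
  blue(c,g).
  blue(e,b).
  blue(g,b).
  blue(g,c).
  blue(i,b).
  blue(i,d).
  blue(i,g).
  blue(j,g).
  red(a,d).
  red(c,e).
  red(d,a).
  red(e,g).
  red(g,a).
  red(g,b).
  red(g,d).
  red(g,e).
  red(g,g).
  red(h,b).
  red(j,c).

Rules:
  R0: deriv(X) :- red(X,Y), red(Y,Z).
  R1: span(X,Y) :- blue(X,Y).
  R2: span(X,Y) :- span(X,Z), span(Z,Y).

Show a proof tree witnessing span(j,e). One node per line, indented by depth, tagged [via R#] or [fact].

round 1: derive span(a,h) via R1 from blue(a,h)
round 1: derive span(b,b) via R1 from blue(b,b)
round 1: derive span(b,c) via R1 from blue(b,c)
round 1: derive span(b,i) via R1 from blue(b,i)
round 1: derive span(b,j) via R1 from blue(b,j)
round 1: derive span(c,e) via R1 from blue(c,e)
round 1: derive span(c,g) via R1 from blue(c,g)
round 1: derive span(e,b) via R1 from blue(e,b)
round 1: derive span(g,b) via R1 from blue(g,b)
round 1: derive span(g,c) via R1 from blue(g,c)
round 1: derive span(i,b) via R1 from blue(i,b)
round 1: derive span(i,d) via R1 from blue(i,d)
round 1: derive span(i,g) via R1 from blue(i,g)
round 1: derive span(j,g) via R1 from blue(j,g)
round 2: derive span(b,d) via R2 from span(b,i), span(i,d)
round 2: derive span(b,e) via R2 from span(b,c), span(c,e)
round 2: derive span(b,g) via R2 from span(b,c), span(c,g)
round 2: derive span(c,b) via R2 from span(c,e), span(e,b)
round 2: derive span(c,c) via R2 from span(c,g), span(g,c)
round 2: derive span(e,c) via R2 from span(e,b), span(b,c)
round 2: derive span(e,i) via R2 from span(e,b), span(b,i)
round 2: derive span(e,j) via R2 from span(e,b), span(b,j)
round 2: derive span(g,e) via R2 from span(g,c), span(c,e)
round 2: derive span(g,g) via R2 from span(g,c), span(c,g)
round 2: derive span(g,i) via R2 from span(g,b), span(b,i)
round 2: derive span(g,j) via R2 from span(g,b), span(b,j)
round 2: derive span(i,c) via R2 from span(i,b), span(b,c)
round 2: derive span(i,i) via R2 from span(i,b), span(b,i)
round 2: derive span(i,j) via R2 from span(i,b), span(b,j)
round 2: derive span(j,b) via R2 from span(j,g), span(g,b)
round 2: derive span(j,c) via R2 from span(j,g), span(g,c)
round 3: derive span(c,d) via R2 from span(c,b), span(b,d)
round 3: derive span(c,i) via R2 from span(c,b), span(b,i)
round 3: derive span(c,j) via R2 from span(c,b), span(b,j)
round 3: derive span(e,d) via R2 from span(e,b), span(b,d)
round 3: derive span(e,e) via R2 from span(e,b), span(b,e)
round 3: derive span(e,g) via R2 from span(e,b), span(b,g)
round 3: derive span(g,d) via R2 from span(g,b), span(b,d)
round 3: derive span(i,e) via R2 from span(i,b), span(b,e)
round 3: derive span(j,d) via R2 from span(j,b), span(b,d)
round 3: derive span(j,e) via R2 from span(j,b), span(b,e)
round 3: derive span(j,i) via R2 from span(j,b), span(b,i)
round 3: derive span(j,j) via R2 from span(j,b), span(b,j)

span(j,e)  [via R2]
  span(j,b)  [via R2]
    span(j,g)  [via R1]
      blue(j,g)  [fact]
    span(g,b)  [via R1]
      blue(g,b)  [fact]
  span(b,e)  [via R2]
    span(b,c)  [via R1]
      blue(b,c)  [fact]
    span(c,e)  [via R1]
      blue(c,e)  [fact]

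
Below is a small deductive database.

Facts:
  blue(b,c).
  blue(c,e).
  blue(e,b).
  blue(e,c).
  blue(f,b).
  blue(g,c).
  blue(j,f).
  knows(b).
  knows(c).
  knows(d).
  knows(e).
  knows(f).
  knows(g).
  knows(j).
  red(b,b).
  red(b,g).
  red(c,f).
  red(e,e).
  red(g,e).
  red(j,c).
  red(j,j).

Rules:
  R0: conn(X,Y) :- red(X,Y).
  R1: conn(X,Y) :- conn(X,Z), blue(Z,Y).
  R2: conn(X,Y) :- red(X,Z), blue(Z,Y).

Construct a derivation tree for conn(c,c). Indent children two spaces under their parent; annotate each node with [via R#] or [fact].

conn(c,c)  [via R1]
  conn(c,b)  [via R2]
    red(c,f)  [fact]
    blue(f,b)  [fact]
  blue(b,c)  [fact]

round 1: derive conn(b,b) via R0 from red(b,b)
round 1: derive conn(b,g) via R0 from red(b,g)
round 1: derive conn(c,f) via R0 from red(c,f)
round 1: derive conn(e,e) via R0 from red(e,e)
round 1: derive conn(g,e) via R0 from red(g,e)
round 1: derive conn(j,c) via R0 from red(j,c)
round 1: derive conn(j,j) via R0 from red(j,j)
round 1: derive conn(b,c) via R2 from red(b,b), blue(b,c)
round 1: derive conn(c,b) via R2 from red(c,f), blue(f,b)
round 1: derive conn(e,b) via R2 from red(e,e), blue(e,b)
round 1: derive conn(e,c) via R2 from red(e,e), blue(e,c)
round 1: derive conn(g,b) via R2 from red(g,e), blue(e,b)
round 1: derive conn(g,c) via R2 from red(g,e), blue(e,c)
round 1: derive conn(j,e) via R2 from red(j,c), blue(c,e)
round 1: derive conn(j,f) via R2 from red(j,j), blue(j,f)
round 2: derive conn(b,e) via R1 from conn(b,c), blue(c,e)
round 2: derive conn(c,c) via R1 from conn(c,b), blue(b,c)
round 2: derive conn(j,b) via R1 from conn(j,e), blue(e,b)
round 3: derive conn(c,e) via R1 from conn(c,c), blue(c,e)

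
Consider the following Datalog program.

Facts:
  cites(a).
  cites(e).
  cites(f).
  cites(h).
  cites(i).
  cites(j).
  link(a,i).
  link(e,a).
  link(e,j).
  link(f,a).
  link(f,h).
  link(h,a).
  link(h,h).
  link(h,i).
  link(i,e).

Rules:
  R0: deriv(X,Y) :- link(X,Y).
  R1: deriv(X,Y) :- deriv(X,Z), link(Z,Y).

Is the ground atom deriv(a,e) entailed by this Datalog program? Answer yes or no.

yes

round 1: derive deriv(a,i) via R0 from link(a,i)
round 1: derive deriv(e,a) via R0 from link(e,a)
round 1: derive deriv(e,j) via R0 from link(e,j)
round 1: derive deriv(f,a) via R0 from link(f,a)
round 1: derive deriv(f,h) via R0 from link(f,h)
round 1: derive deriv(h,a) via R0 from link(h,a)
round 1: derive deriv(h,h) via R0 from link(h,h)
round 1: derive deriv(h,i) via R0 from link(h,i)
round 1: derive deriv(i,e) via R0 from link(i,e)
round 2: derive deriv(a,e) via R1 from deriv(a,i), link(i,e)
round 2: derive deriv(e,i) via R1 from deriv(e,a), link(a,i)
round 2: derive deriv(f,i) via R1 from deriv(f,a), link(a,i)
round 2: derive deriv(h,e) via R1 from deriv(h,i), link(i,e)
round 2: derive deriv(i,a) via R1 from deriv(i,e), link(e,a)
round 2: derive deriv(i,j) via R1 from deriv(i,e), link(e,j)
round 3: derive deriv(a,a) via R1 from deriv(a,e), link(e,a)
round 3: derive deriv(a,j) via R1 from deriv(a,e), link(e,j)
round 3: derive deriv(e,e) via R1 from deriv(e,i), link(i,e)
round 3: derive deriv(f,e) via R1 from deriv(f,i), link(i,e)
round 3: derive deriv(h,j) via R1 from deriv(h,e), link(e,j)
round 3: derive deriv(i,i) via R1 from deriv(i,a), link(a,i)
round 4: derive deriv(f,j) via R1 from deriv(f,e), link(e,j)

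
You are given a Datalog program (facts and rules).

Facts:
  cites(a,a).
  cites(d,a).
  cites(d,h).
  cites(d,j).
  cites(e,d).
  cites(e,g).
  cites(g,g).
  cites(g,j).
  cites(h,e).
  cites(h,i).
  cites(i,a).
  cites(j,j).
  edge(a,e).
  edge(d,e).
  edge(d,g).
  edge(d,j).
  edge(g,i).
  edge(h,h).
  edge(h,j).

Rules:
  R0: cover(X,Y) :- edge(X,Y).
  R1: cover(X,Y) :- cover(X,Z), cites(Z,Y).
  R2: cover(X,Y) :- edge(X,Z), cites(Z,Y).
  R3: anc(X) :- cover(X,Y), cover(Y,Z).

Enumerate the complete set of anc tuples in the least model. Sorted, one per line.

round 1: derive cover(a,e) via R0 from edge(a,e)
round 1: derive cover(d,e) via R0 from edge(d,e)
round 1: derive cover(d,g) via R0 from edge(d,g)
round 1: derive cover(d,j) via R0 from edge(d,j)
round 1: derive cover(g,i) via R0 from edge(g,i)
round 1: derive cover(h,h) via R0 from edge(h,h)
round 1: derive cover(h,j) via R0 from edge(h,j)
round 1: derive cover(a,d) via R2 from edge(a,e), cites(e,d)
round 1: derive cover(a,g) via R2 from edge(a,e), cites(e,g)
round 1: derive cover(d,d) via R2 from edge(d,e), cites(e,d)
round 1: derive cover(g,a) via R2 from edge(g,i), cites(i,a)
round 1: derive cover(h,e) via R2 from edge(h,h), cites(h,e)
round 1: derive cover(h,i) via R2 from edge(h,h), cites(h,i)
round 2: derive cover(a,a) via R1 from cover(a,d), cites(d,a)
round 2: derive cover(a,h) via R1 from cover(a,d), cites(d,h)
round 2: derive cover(a,j) via R1 from cover(a,d), cites(d,j)
round 2: derive cover(d,a) via R1 from cover(d,d), cites(d,a)
round 2: derive cover(d,h) via R1 from cover(d,d), cites(d,h)
round 2: derive cover(h,a) via R1 from cover(h,i), cites(i,a)
round 2: derive cover(h,d) via R1 from cover(h,e), cites(e,d)
round 2: derive cover(h,g) via R1 from cover(h,e), cites(e,g)
round 2: derive anc(a) via R3 from cover(a,d), cover(d,d)
round 2: derive anc(d) via R3 from cover(d,d), cover(d,d)
round 2: derive anc(g) via R3 from cover(g,a), cover(a,d)
round 2: derive anc(h) via R3 from cover(h,h), cover(h,e)
round 3: derive cover(a,i) via R1 from cover(a,h), cites(h,i)
round 3: derive cover(d,i) via R1 from cover(d,h), cites(h,i)

anc(a)
anc(d)
anc(g)
anc(h)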